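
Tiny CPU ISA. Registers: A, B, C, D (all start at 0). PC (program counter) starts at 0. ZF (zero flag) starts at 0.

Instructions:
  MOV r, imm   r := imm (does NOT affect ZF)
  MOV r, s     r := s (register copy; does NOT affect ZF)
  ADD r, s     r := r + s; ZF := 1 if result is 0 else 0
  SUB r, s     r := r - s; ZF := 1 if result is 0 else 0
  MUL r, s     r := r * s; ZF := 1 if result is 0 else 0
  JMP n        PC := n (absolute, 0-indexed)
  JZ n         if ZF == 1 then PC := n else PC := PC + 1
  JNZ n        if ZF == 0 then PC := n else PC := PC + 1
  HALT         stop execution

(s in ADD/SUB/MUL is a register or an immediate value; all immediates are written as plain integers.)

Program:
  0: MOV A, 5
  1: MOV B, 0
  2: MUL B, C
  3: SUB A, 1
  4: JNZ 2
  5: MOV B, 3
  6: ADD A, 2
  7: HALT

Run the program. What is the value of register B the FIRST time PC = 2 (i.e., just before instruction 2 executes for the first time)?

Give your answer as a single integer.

Step 1: PC=0 exec 'MOV A, 5'. After: A=5 B=0 C=0 D=0 ZF=0 PC=1
Step 2: PC=1 exec 'MOV B, 0'. After: A=5 B=0 C=0 D=0 ZF=0 PC=2
First time PC=2: B=0

0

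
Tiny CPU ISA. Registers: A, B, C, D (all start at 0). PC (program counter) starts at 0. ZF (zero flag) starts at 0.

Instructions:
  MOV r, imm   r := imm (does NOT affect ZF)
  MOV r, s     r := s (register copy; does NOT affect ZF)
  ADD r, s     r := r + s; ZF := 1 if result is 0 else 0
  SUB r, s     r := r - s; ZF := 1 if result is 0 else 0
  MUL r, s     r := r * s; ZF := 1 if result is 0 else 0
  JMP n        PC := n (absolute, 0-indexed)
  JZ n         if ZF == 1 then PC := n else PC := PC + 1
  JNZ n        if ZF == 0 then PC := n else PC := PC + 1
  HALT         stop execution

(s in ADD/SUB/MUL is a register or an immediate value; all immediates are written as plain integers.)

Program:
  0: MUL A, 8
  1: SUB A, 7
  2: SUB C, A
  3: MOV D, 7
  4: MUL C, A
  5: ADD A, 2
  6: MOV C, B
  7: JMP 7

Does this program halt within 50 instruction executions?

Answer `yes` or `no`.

Answer: no

Derivation:
Step 1: PC=0 exec 'MUL A, 8'. After: A=0 B=0 C=0 D=0 ZF=1 PC=1
Step 2: PC=1 exec 'SUB A, 7'. After: A=-7 B=0 C=0 D=0 ZF=0 PC=2
Step 3: PC=2 exec 'SUB C, A'. After: A=-7 B=0 C=7 D=0 ZF=0 PC=3
Step 4: PC=3 exec 'MOV D, 7'. After: A=-7 B=0 C=7 D=7 ZF=0 PC=4
Step 5: PC=4 exec 'MUL C, A'. After: A=-7 B=0 C=-49 D=7 ZF=0 PC=5
Step 6: PC=5 exec 'ADD A, 2'. After: A=-5 B=0 C=-49 D=7 ZF=0 PC=6
Step 7: PC=6 exec 'MOV C, B'. After: A=-5 B=0 C=0 D=7 ZF=0 PC=7
Step 8: PC=7 exec 'JMP 7'. After: A=-5 B=0 C=0 D=7 ZF=0 PC=7
State after step 8 equals state after step 7: the program is in a cycle of length 1 and will never halt.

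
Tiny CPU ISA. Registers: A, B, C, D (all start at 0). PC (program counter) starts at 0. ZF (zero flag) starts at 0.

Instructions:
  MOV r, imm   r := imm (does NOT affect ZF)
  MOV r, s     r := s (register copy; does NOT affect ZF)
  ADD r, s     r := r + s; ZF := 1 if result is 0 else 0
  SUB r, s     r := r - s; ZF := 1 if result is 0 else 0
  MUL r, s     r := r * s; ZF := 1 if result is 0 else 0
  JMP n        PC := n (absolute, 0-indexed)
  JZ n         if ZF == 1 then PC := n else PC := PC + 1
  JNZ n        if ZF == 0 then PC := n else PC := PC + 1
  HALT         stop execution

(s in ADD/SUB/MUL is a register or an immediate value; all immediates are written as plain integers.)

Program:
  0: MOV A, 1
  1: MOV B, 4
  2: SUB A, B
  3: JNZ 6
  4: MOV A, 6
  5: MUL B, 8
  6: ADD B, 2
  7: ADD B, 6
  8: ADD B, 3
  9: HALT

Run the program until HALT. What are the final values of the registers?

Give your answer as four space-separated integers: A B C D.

Step 1: PC=0 exec 'MOV A, 1'. After: A=1 B=0 C=0 D=0 ZF=0 PC=1
Step 2: PC=1 exec 'MOV B, 4'. After: A=1 B=4 C=0 D=0 ZF=0 PC=2
Step 3: PC=2 exec 'SUB A, B'. After: A=-3 B=4 C=0 D=0 ZF=0 PC=3
Step 4: PC=3 exec 'JNZ 6'. After: A=-3 B=4 C=0 D=0 ZF=0 PC=6
Step 5: PC=6 exec 'ADD B, 2'. After: A=-3 B=6 C=0 D=0 ZF=0 PC=7
Step 6: PC=7 exec 'ADD B, 6'. After: A=-3 B=12 C=0 D=0 ZF=0 PC=8
Step 7: PC=8 exec 'ADD B, 3'. After: A=-3 B=15 C=0 D=0 ZF=0 PC=9
Step 8: PC=9 exec 'HALT'. After: A=-3 B=15 C=0 D=0 ZF=0 PC=9 HALTED

Answer: -3 15 0 0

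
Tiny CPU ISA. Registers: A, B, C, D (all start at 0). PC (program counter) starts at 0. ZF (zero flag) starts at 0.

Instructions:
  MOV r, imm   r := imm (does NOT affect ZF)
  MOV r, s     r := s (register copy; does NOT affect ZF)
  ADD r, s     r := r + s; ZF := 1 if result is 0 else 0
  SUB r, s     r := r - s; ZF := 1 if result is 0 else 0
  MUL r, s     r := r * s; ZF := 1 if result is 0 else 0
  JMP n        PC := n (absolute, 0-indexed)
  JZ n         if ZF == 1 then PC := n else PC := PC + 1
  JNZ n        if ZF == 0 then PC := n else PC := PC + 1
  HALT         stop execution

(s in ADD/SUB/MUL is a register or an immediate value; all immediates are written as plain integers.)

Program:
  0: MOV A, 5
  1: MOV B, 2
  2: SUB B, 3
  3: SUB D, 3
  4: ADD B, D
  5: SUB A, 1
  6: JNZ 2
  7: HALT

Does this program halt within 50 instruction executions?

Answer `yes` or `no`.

Answer: yes

Derivation:
Step 1: PC=0 exec 'MOV A, 5'. After: A=5 B=0 C=0 D=0 ZF=0 PC=1
Step 2: PC=1 exec 'MOV B, 2'. After: A=5 B=2 C=0 D=0 ZF=0 PC=2
Step 3: PC=2 exec 'SUB B, 3'. After: A=5 B=-1 C=0 D=0 ZF=0 PC=3
Step 4: PC=3 exec 'SUB D, 3'. After: A=5 B=-1 C=0 D=-3 ZF=0 PC=4
Step 5: PC=4 exec 'ADD B, D'. After: A=5 B=-4 C=0 D=-3 ZF=0 PC=5
Step 6: PC=5 exec 'SUB A, 1'. After: A=4 B=-4 C=0 D=-3 ZF=0 PC=6
Step 7: PC=6 exec 'JNZ 2'. After: A=4 B=-4 C=0 D=-3 ZF=0 PC=2
Step 8: PC=2 exec 'SUB B, 3'. After: A=4 B=-7 C=0 D=-3 ZF=0 PC=3
Step 9: PC=3 exec 'SUB D, 3'. After: A=4 B=-7 C=0 D=-6 ZF=0 PC=4
Step 10: PC=4 exec 'ADD B, D'. After: A=4 B=-13 C=0 D=-6 ZF=0 PC=5
Step 11: PC=5 exec 'SUB A, 1'. After: A=3 B=-13 C=0 D=-6 ZF=0 PC=6
Step 12: PC=6 exec 'JNZ 2'. After: A=3 B=-13 C=0 D=-6 ZF=0 PC=2
Step 13: PC=2 exec 'SUB B, 3'. After: A=3 B=-16 C=0 D=-6 ZF=0 PC=3
Step 14: PC=3 exec 'SUB D, 3'. After: A=3 B=-16 C=0 D=-9 ZF=0 PC=4
Step 15: PC=4 exec 'ADD B, D'. After: A=3 B=-25 C=0 D=-9 ZF=0 PC=5
Step 16: PC=5 exec 'SUB A, 1'. After: A=2 B=-25 C=0 D=-9 ZF=0 PC=6
Step 17: PC=6 exec 'JNZ 2'. After: A=2 B=-25 C=0 D=-9 ZF=0 PC=2
Step 18: PC=2 exec 'SUB B, 3'. After: A=2 B=-28 C=0 D=-9 ZF=0 PC=3
Step 19: PC=3 exec 'SUB D, 3'. After: A=2 B=-28 C=0 D=-12 ZF=0 PC=4
Step 20: PC=4 exec 'ADD B, D'. After: A=2 B=-40 C=0 D=-12 ZF=0 PC=5
Step 21: PC=5 exec 'SUB A, 1'. After: A=1 B=-40 C=0 D=-12 ZF=0 PC=6
Step 22: PC=6 exec 'JNZ 2'. After: A=1 B=-40 C=0 D=-12 ZF=0 PC=2
Step 23: PC=2 exec 'SUB B, 3'. After: A=1 B=-43 C=0 D=-12 ZF=0 PC=3
Step 24: PC=3 exec 'SUB D, 3'. After: A=1 B=-43 C=0 D=-15 ZF=0 PC=4
Step 25: PC=4 exec 'ADD B, D'. After: A=1 B=-58 C=0 D=-15 ZF=0 PC=5
Step 26: PC=5 exec 'SUB A, 1'. After: A=0 B=-58 C=0 D=-15 ZF=1 PC=6
Step 27: PC=6 exec 'JNZ 2'. After: A=0 B=-58 C=0 D=-15 ZF=1 PC=7
Step 28: PC=7 exec 'HALT'. After: A=0 B=-58 C=0 D=-15 ZF=1 PC=7 HALTED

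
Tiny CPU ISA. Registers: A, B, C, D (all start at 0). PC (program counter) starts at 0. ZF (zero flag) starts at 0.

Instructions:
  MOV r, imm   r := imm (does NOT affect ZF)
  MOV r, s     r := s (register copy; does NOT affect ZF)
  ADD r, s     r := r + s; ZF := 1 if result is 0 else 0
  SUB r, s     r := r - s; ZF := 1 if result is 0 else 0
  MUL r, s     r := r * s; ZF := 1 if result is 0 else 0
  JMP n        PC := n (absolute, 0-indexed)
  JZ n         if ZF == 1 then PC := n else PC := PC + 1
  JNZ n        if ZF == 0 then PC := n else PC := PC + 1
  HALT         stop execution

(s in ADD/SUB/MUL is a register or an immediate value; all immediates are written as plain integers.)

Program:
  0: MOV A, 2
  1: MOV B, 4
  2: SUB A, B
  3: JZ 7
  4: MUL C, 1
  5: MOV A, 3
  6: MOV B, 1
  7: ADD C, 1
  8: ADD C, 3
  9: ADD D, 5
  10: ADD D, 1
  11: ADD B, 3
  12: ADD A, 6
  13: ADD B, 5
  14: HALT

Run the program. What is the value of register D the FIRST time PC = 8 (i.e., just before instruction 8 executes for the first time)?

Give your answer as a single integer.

Step 1: PC=0 exec 'MOV A, 2'. After: A=2 B=0 C=0 D=0 ZF=0 PC=1
Step 2: PC=1 exec 'MOV B, 4'. After: A=2 B=4 C=0 D=0 ZF=0 PC=2
Step 3: PC=2 exec 'SUB A, B'. After: A=-2 B=4 C=0 D=0 ZF=0 PC=3
Step 4: PC=3 exec 'JZ 7'. After: A=-2 B=4 C=0 D=0 ZF=0 PC=4
Step 5: PC=4 exec 'MUL C, 1'. After: A=-2 B=4 C=0 D=0 ZF=1 PC=5
Step 6: PC=5 exec 'MOV A, 3'. After: A=3 B=4 C=0 D=0 ZF=1 PC=6
Step 7: PC=6 exec 'MOV B, 1'. After: A=3 B=1 C=0 D=0 ZF=1 PC=7
Step 8: PC=7 exec 'ADD C, 1'. After: A=3 B=1 C=1 D=0 ZF=0 PC=8
First time PC=8: D=0

0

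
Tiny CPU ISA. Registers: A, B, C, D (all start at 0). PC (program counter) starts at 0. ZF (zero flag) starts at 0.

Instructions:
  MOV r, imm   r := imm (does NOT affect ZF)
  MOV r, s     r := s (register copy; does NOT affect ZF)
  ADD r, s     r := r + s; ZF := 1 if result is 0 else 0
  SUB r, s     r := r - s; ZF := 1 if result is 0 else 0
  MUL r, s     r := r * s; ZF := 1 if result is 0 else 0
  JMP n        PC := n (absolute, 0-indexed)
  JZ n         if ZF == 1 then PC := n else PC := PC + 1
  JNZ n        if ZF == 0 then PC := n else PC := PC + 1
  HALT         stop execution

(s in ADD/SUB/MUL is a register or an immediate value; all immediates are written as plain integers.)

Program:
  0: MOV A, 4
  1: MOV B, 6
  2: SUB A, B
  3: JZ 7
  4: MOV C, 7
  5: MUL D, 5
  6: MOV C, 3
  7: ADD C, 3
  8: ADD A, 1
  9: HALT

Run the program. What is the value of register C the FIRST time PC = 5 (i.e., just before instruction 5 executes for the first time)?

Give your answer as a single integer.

Step 1: PC=0 exec 'MOV A, 4'. After: A=4 B=0 C=0 D=0 ZF=0 PC=1
Step 2: PC=1 exec 'MOV B, 6'. After: A=4 B=6 C=0 D=0 ZF=0 PC=2
Step 3: PC=2 exec 'SUB A, B'. After: A=-2 B=6 C=0 D=0 ZF=0 PC=3
Step 4: PC=3 exec 'JZ 7'. After: A=-2 B=6 C=0 D=0 ZF=0 PC=4
Step 5: PC=4 exec 'MOV C, 7'. After: A=-2 B=6 C=7 D=0 ZF=0 PC=5
First time PC=5: C=7

7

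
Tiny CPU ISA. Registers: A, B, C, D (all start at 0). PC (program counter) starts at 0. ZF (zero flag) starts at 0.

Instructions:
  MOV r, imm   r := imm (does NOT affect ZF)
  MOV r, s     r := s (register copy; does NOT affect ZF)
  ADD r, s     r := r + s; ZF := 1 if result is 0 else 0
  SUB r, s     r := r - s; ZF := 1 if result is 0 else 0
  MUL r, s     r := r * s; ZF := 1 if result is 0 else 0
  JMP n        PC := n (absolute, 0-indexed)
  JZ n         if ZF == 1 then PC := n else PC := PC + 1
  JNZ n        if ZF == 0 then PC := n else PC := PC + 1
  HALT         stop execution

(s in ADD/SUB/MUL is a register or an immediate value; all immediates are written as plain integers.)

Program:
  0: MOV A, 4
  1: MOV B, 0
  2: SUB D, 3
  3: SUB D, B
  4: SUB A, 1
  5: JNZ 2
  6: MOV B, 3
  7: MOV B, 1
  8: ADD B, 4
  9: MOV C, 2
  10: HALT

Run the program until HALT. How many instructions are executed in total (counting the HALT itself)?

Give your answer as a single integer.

Answer: 23

Derivation:
Step 1: PC=0 exec 'MOV A, 4'. After: A=4 B=0 C=0 D=0 ZF=0 PC=1
Step 2: PC=1 exec 'MOV B, 0'. After: A=4 B=0 C=0 D=0 ZF=0 PC=2
Step 3: PC=2 exec 'SUB D, 3'. After: A=4 B=0 C=0 D=-3 ZF=0 PC=3
Step 4: PC=3 exec 'SUB D, B'. After: A=4 B=0 C=0 D=-3 ZF=0 PC=4
Step 5: PC=4 exec 'SUB A, 1'. After: A=3 B=0 C=0 D=-3 ZF=0 PC=5
Step 6: PC=5 exec 'JNZ 2'. After: A=3 B=0 C=0 D=-3 ZF=0 PC=2
Step 7: PC=2 exec 'SUB D, 3'. After: A=3 B=0 C=0 D=-6 ZF=0 PC=3
Step 8: PC=3 exec 'SUB D, B'. After: A=3 B=0 C=0 D=-6 ZF=0 PC=4
Step 9: PC=4 exec 'SUB A, 1'. After: A=2 B=0 C=0 D=-6 ZF=0 PC=5
Step 10: PC=5 exec 'JNZ 2'. After: A=2 B=0 C=0 D=-6 ZF=0 PC=2
Step 11: PC=2 exec 'SUB D, 3'. After: A=2 B=0 C=0 D=-9 ZF=0 PC=3
Step 12: PC=3 exec 'SUB D, B'. After: A=2 B=0 C=0 D=-9 ZF=0 PC=4
Step 13: PC=4 exec 'SUB A, 1'. After: A=1 B=0 C=0 D=-9 ZF=0 PC=5
Step 14: PC=5 exec 'JNZ 2'. After: A=1 B=0 C=0 D=-9 ZF=0 PC=2
Step 15: PC=2 exec 'SUB D, 3'. After: A=1 B=0 C=0 D=-12 ZF=0 PC=3
Step 16: PC=3 exec 'SUB D, B'. After: A=1 B=0 C=0 D=-12 ZF=0 PC=4
Step 17: PC=4 exec 'SUB A, 1'. After: A=0 B=0 C=0 D=-12 ZF=1 PC=5
Step 18: PC=5 exec 'JNZ 2'. After: A=0 B=0 C=0 D=-12 ZF=1 PC=6
Step 19: PC=6 exec 'MOV B, 3'. After: A=0 B=3 C=0 D=-12 ZF=1 PC=7
Step 20: PC=7 exec 'MOV B, 1'. After: A=0 B=1 C=0 D=-12 ZF=1 PC=8
Step 21: PC=8 exec 'ADD B, 4'. After: A=0 B=5 C=0 D=-12 ZF=0 PC=9
Step 22: PC=9 exec 'MOV C, 2'. After: A=0 B=5 C=2 D=-12 ZF=0 PC=10
Step 23: PC=10 exec 'HALT'. After: A=0 B=5 C=2 D=-12 ZF=0 PC=10 HALTED
Total instructions executed: 23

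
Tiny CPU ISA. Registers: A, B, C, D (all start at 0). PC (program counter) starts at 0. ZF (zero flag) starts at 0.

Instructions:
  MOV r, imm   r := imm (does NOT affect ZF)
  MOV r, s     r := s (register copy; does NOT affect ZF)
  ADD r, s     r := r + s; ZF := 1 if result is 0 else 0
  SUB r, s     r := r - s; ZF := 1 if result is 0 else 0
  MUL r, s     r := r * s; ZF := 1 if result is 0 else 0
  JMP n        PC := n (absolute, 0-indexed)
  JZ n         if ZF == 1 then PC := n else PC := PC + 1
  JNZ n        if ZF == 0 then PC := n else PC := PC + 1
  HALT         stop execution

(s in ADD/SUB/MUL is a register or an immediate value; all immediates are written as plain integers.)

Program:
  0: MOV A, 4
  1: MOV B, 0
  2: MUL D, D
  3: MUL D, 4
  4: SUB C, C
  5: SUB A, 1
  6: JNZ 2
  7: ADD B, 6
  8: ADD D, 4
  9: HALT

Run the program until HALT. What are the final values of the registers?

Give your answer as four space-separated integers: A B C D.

Step 1: PC=0 exec 'MOV A, 4'. After: A=4 B=0 C=0 D=0 ZF=0 PC=1
Step 2: PC=1 exec 'MOV B, 0'. After: A=4 B=0 C=0 D=0 ZF=0 PC=2
Step 3: PC=2 exec 'MUL D, D'. After: A=4 B=0 C=0 D=0 ZF=1 PC=3
Step 4: PC=3 exec 'MUL D, 4'. After: A=4 B=0 C=0 D=0 ZF=1 PC=4
Step 5: PC=4 exec 'SUB C, C'. After: A=4 B=0 C=0 D=0 ZF=1 PC=5
Step 6: PC=5 exec 'SUB A, 1'. After: A=3 B=0 C=0 D=0 ZF=0 PC=6
Step 7: PC=6 exec 'JNZ 2'. After: A=3 B=0 C=0 D=0 ZF=0 PC=2
Step 8: PC=2 exec 'MUL D, D'. After: A=3 B=0 C=0 D=0 ZF=1 PC=3
Step 9: PC=3 exec 'MUL D, 4'. After: A=3 B=0 C=0 D=0 ZF=1 PC=4
Step 10: PC=4 exec 'SUB C, C'. After: A=3 B=0 C=0 D=0 ZF=1 PC=5
Step 11: PC=5 exec 'SUB A, 1'. After: A=2 B=0 C=0 D=0 ZF=0 PC=6
Step 12: PC=6 exec 'JNZ 2'. After: A=2 B=0 C=0 D=0 ZF=0 PC=2
Step 13: PC=2 exec 'MUL D, D'. After: A=2 B=0 C=0 D=0 ZF=1 PC=3
Step 14: PC=3 exec 'MUL D, 4'. After: A=2 B=0 C=0 D=0 ZF=1 PC=4
Step 15: PC=4 exec 'SUB C, C'. After: A=2 B=0 C=0 D=0 ZF=1 PC=5
Step 16: PC=5 exec 'SUB A, 1'. After: A=1 B=0 C=0 D=0 ZF=0 PC=6
Step 17: PC=6 exec 'JNZ 2'. After: A=1 B=0 C=0 D=0 ZF=0 PC=2
Step 18: PC=2 exec 'MUL D, D'. After: A=1 B=0 C=0 D=0 ZF=1 PC=3
Step 19: PC=3 exec 'MUL D, 4'. After: A=1 B=0 C=0 D=0 ZF=1 PC=4
Step 20: PC=4 exec 'SUB C, C'. After: A=1 B=0 C=0 D=0 ZF=1 PC=5
Step 21: PC=5 exec 'SUB A, 1'. After: A=0 B=0 C=0 D=0 ZF=1 PC=6
Step 22: PC=6 exec 'JNZ 2'. After: A=0 B=0 C=0 D=0 ZF=1 PC=7
Step 23: PC=7 exec 'ADD B, 6'. After: A=0 B=6 C=0 D=0 ZF=0 PC=8
Step 24: PC=8 exec 'ADD D, 4'. After: A=0 B=6 C=0 D=4 ZF=0 PC=9
Step 25: PC=9 exec 'HALT'. After: A=0 B=6 C=0 D=4 ZF=0 PC=9 HALTED

Answer: 0 6 0 4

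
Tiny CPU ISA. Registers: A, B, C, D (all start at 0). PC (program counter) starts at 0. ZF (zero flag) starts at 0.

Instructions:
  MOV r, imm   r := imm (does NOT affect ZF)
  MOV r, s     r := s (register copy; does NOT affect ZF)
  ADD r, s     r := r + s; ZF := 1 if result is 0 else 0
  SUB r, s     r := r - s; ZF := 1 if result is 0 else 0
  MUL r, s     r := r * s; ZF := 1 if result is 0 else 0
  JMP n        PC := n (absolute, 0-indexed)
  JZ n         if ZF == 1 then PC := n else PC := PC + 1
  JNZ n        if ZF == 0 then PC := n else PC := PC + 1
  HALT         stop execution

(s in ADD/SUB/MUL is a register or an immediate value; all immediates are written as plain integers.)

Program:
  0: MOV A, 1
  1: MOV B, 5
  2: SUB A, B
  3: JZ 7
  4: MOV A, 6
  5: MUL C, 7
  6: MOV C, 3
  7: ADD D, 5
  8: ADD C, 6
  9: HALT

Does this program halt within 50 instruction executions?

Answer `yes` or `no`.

Answer: yes

Derivation:
Step 1: PC=0 exec 'MOV A, 1'. After: A=1 B=0 C=0 D=0 ZF=0 PC=1
Step 2: PC=1 exec 'MOV B, 5'. After: A=1 B=5 C=0 D=0 ZF=0 PC=2
Step 3: PC=2 exec 'SUB A, B'. After: A=-4 B=5 C=0 D=0 ZF=0 PC=3
Step 4: PC=3 exec 'JZ 7'. After: A=-4 B=5 C=0 D=0 ZF=0 PC=4
Step 5: PC=4 exec 'MOV A, 6'. After: A=6 B=5 C=0 D=0 ZF=0 PC=5
Step 6: PC=5 exec 'MUL C, 7'. After: A=6 B=5 C=0 D=0 ZF=1 PC=6
Step 7: PC=6 exec 'MOV C, 3'. After: A=6 B=5 C=3 D=0 ZF=1 PC=7
Step 8: PC=7 exec 'ADD D, 5'. After: A=6 B=5 C=3 D=5 ZF=0 PC=8
Step 9: PC=8 exec 'ADD C, 6'. After: A=6 B=5 C=9 D=5 ZF=0 PC=9
Step 10: PC=9 exec 'HALT'. After: A=6 B=5 C=9 D=5 ZF=0 PC=9 HALTED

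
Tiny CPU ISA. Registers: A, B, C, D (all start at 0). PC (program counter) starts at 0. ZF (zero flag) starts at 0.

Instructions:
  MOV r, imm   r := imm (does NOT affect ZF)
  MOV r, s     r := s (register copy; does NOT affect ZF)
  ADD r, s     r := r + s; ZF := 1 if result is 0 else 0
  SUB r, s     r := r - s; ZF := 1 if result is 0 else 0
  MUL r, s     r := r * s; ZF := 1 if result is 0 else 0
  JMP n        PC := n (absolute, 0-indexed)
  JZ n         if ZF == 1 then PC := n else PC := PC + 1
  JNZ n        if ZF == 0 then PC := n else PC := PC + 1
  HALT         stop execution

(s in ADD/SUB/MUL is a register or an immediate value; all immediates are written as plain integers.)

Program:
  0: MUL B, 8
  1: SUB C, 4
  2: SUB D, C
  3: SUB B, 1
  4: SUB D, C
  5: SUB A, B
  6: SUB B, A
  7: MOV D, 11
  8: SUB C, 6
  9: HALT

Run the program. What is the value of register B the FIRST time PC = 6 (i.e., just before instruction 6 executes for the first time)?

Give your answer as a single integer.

Step 1: PC=0 exec 'MUL B, 8'. After: A=0 B=0 C=0 D=0 ZF=1 PC=1
Step 2: PC=1 exec 'SUB C, 4'. After: A=0 B=0 C=-4 D=0 ZF=0 PC=2
Step 3: PC=2 exec 'SUB D, C'. After: A=0 B=0 C=-4 D=4 ZF=0 PC=3
Step 4: PC=3 exec 'SUB B, 1'. After: A=0 B=-1 C=-4 D=4 ZF=0 PC=4
Step 5: PC=4 exec 'SUB D, C'. After: A=0 B=-1 C=-4 D=8 ZF=0 PC=5
Step 6: PC=5 exec 'SUB A, B'. After: A=1 B=-1 C=-4 D=8 ZF=0 PC=6
First time PC=6: B=-1

-1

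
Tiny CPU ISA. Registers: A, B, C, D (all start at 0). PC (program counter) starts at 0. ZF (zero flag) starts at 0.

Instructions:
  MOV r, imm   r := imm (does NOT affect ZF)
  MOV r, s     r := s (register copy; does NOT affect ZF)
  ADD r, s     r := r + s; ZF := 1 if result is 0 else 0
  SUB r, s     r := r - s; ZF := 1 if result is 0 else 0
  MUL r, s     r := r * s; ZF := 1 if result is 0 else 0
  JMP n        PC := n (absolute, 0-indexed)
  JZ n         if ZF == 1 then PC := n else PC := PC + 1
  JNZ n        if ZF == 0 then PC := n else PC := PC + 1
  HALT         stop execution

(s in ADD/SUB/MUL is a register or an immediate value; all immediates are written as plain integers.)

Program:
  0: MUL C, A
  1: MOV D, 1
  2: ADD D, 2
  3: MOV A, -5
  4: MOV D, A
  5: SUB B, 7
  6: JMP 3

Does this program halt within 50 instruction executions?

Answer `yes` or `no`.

Step 1: PC=0 exec 'MUL C, A'. After: A=0 B=0 C=0 D=0 ZF=1 PC=1
Step 2: PC=1 exec 'MOV D, 1'. After: A=0 B=0 C=0 D=1 ZF=1 PC=2
Step 3: PC=2 exec 'ADD D, 2'. After: A=0 B=0 C=0 D=3 ZF=0 PC=3
Step 4: PC=3 exec 'MOV A, -5'. After: A=-5 B=0 C=0 D=3 ZF=0 PC=4
Step 5: PC=4 exec 'MOV D, A'. After: A=-5 B=0 C=0 D=-5 ZF=0 PC=5
Step 6: PC=5 exec 'SUB B, 7'. After: A=-5 B=-7 C=0 D=-5 ZF=0 PC=6
Step 7: PC=6 exec 'JMP 3'. After: A=-5 B=-7 C=0 D=-5 ZF=0 PC=3
Step 8: PC=3 exec 'MOV A, -5'. After: A=-5 B=-7 C=0 D=-5 ZF=0 PC=4
Step 9: PC=4 exec 'MOV D, A'. After: A=-5 B=-7 C=0 D=-5 ZF=0 PC=5
Step 10: PC=5 exec 'SUB B, 7'. After: A=-5 B=-14 C=0 D=-5 ZF=0 PC=6
Step 11: PC=6 exec 'JMP 3'. After: A=-5 B=-14 C=0 D=-5 ZF=0 PC=3
Step 12: PC=3 exec 'MOV A, -5'. After: A=-5 B=-14 C=0 D=-5 ZF=0 PC=4
Step 13: PC=4 exec 'MOV D, A'. After: A=-5 B=-14 C=0 D=-5 ZF=0 PC=5
Step 14: PC=5 exec 'SUB B, 7'. After: A=-5 B=-21 C=0 D=-5 ZF=0 PC=6
Step 15: PC=6 exec 'JMP 3'. After: A=-5 B=-21 C=0 D=-5 ZF=0 PC=3
After 50 steps: not halted. PC revisits the same instructions with no path to HALT; will never halt.

Answer: no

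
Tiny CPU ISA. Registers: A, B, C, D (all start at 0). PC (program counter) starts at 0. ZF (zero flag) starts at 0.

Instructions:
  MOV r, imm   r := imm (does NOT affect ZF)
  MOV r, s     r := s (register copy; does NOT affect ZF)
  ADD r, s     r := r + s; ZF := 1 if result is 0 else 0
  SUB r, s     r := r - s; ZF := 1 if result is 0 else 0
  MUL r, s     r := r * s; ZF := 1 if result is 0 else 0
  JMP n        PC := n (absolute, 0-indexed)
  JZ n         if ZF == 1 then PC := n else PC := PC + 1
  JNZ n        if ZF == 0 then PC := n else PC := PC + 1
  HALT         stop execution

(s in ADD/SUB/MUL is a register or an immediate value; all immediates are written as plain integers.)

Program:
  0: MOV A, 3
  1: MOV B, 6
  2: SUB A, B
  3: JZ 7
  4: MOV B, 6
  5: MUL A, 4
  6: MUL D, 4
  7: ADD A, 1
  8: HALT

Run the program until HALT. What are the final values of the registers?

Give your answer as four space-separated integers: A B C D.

Step 1: PC=0 exec 'MOV A, 3'. After: A=3 B=0 C=0 D=0 ZF=0 PC=1
Step 2: PC=1 exec 'MOV B, 6'. After: A=3 B=6 C=0 D=0 ZF=0 PC=2
Step 3: PC=2 exec 'SUB A, B'. After: A=-3 B=6 C=0 D=0 ZF=0 PC=3
Step 4: PC=3 exec 'JZ 7'. After: A=-3 B=6 C=0 D=0 ZF=0 PC=4
Step 5: PC=4 exec 'MOV B, 6'. After: A=-3 B=6 C=0 D=0 ZF=0 PC=5
Step 6: PC=5 exec 'MUL A, 4'. After: A=-12 B=6 C=0 D=0 ZF=0 PC=6
Step 7: PC=6 exec 'MUL D, 4'. After: A=-12 B=6 C=0 D=0 ZF=1 PC=7
Step 8: PC=7 exec 'ADD A, 1'. After: A=-11 B=6 C=0 D=0 ZF=0 PC=8
Step 9: PC=8 exec 'HALT'. After: A=-11 B=6 C=0 D=0 ZF=0 PC=8 HALTED

Answer: -11 6 0 0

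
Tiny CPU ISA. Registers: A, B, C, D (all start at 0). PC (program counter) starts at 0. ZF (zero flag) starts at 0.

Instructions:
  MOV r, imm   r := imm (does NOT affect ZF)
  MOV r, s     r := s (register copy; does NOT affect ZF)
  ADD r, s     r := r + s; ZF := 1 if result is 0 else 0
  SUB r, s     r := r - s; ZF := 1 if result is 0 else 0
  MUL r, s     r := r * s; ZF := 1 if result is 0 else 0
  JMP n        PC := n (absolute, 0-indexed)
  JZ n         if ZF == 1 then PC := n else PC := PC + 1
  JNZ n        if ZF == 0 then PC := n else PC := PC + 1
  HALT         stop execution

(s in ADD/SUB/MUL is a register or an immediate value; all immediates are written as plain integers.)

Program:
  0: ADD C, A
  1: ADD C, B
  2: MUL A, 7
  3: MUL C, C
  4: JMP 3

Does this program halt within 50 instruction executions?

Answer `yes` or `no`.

Answer: no

Derivation:
Step 1: PC=0 exec 'ADD C, A'. After: A=0 B=0 C=0 D=0 ZF=1 PC=1
Step 2: PC=1 exec 'ADD C, B'. After: A=0 B=0 C=0 D=0 ZF=1 PC=2
Step 3: PC=2 exec 'MUL A, 7'. After: A=0 B=0 C=0 D=0 ZF=1 PC=3
Step 4: PC=3 exec 'MUL C, C'. After: A=0 B=0 C=0 D=0 ZF=1 PC=4
Step 5: PC=4 exec 'JMP 3'. After: A=0 B=0 C=0 D=0 ZF=1 PC=3
State after step 5 equals state after step 3: the program is in a cycle of length 2 and will never halt.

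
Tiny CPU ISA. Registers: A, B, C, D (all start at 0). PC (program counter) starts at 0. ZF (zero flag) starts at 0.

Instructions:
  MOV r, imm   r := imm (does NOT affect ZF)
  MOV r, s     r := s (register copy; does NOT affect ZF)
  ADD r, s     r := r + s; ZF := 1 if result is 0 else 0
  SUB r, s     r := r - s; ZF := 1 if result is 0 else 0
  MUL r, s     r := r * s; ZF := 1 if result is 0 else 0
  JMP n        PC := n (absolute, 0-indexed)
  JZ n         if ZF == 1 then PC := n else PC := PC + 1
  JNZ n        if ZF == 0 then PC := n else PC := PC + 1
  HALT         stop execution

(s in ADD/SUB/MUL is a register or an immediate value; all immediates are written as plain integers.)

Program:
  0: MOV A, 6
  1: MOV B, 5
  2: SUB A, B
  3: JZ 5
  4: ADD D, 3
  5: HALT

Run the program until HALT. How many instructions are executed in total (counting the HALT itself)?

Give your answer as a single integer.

Answer: 6

Derivation:
Step 1: PC=0 exec 'MOV A, 6'. After: A=6 B=0 C=0 D=0 ZF=0 PC=1
Step 2: PC=1 exec 'MOV B, 5'. After: A=6 B=5 C=0 D=0 ZF=0 PC=2
Step 3: PC=2 exec 'SUB A, B'. After: A=1 B=5 C=0 D=0 ZF=0 PC=3
Step 4: PC=3 exec 'JZ 5'. After: A=1 B=5 C=0 D=0 ZF=0 PC=4
Step 5: PC=4 exec 'ADD D, 3'. After: A=1 B=5 C=0 D=3 ZF=0 PC=5
Step 6: PC=5 exec 'HALT'. After: A=1 B=5 C=0 D=3 ZF=0 PC=5 HALTED
Total instructions executed: 6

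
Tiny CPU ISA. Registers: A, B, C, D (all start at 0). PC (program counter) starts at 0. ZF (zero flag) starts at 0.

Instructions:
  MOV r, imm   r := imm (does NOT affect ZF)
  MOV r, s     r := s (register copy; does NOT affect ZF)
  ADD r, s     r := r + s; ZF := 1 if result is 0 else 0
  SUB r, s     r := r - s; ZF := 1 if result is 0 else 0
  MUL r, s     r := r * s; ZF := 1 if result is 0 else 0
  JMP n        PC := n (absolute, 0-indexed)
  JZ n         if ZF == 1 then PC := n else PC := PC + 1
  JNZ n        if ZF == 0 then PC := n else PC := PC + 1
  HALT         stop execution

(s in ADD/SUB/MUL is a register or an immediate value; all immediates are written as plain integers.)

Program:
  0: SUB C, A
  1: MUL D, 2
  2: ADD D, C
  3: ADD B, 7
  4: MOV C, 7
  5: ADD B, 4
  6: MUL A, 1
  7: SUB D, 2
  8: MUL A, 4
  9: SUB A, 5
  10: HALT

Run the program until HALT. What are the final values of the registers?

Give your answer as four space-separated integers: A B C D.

Answer: -5 11 7 -2

Derivation:
Step 1: PC=0 exec 'SUB C, A'. After: A=0 B=0 C=0 D=0 ZF=1 PC=1
Step 2: PC=1 exec 'MUL D, 2'. After: A=0 B=0 C=0 D=0 ZF=1 PC=2
Step 3: PC=2 exec 'ADD D, C'. After: A=0 B=0 C=0 D=0 ZF=1 PC=3
Step 4: PC=3 exec 'ADD B, 7'. After: A=0 B=7 C=0 D=0 ZF=0 PC=4
Step 5: PC=4 exec 'MOV C, 7'. After: A=0 B=7 C=7 D=0 ZF=0 PC=5
Step 6: PC=5 exec 'ADD B, 4'. After: A=0 B=11 C=7 D=0 ZF=0 PC=6
Step 7: PC=6 exec 'MUL A, 1'. After: A=0 B=11 C=7 D=0 ZF=1 PC=7
Step 8: PC=7 exec 'SUB D, 2'. After: A=0 B=11 C=7 D=-2 ZF=0 PC=8
Step 9: PC=8 exec 'MUL A, 4'. After: A=0 B=11 C=7 D=-2 ZF=1 PC=9
Step 10: PC=9 exec 'SUB A, 5'. After: A=-5 B=11 C=7 D=-2 ZF=0 PC=10
Step 11: PC=10 exec 'HALT'. After: A=-5 B=11 C=7 D=-2 ZF=0 PC=10 HALTED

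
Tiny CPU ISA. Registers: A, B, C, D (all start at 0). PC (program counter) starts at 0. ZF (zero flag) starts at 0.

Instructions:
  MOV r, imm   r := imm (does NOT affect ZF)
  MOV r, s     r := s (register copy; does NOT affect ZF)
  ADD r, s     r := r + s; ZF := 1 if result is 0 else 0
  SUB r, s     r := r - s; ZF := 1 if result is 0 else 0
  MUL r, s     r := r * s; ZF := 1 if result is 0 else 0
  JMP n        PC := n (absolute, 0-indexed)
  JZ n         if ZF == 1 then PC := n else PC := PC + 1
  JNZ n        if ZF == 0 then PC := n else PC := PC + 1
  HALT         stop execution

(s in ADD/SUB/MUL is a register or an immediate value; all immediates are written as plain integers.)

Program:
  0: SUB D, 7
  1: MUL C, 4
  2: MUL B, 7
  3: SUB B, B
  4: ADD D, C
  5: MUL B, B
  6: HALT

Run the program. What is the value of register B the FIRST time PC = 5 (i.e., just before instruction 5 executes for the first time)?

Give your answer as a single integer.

Step 1: PC=0 exec 'SUB D, 7'. After: A=0 B=0 C=0 D=-7 ZF=0 PC=1
Step 2: PC=1 exec 'MUL C, 4'. After: A=0 B=0 C=0 D=-7 ZF=1 PC=2
Step 3: PC=2 exec 'MUL B, 7'. After: A=0 B=0 C=0 D=-7 ZF=1 PC=3
Step 4: PC=3 exec 'SUB B, B'. After: A=0 B=0 C=0 D=-7 ZF=1 PC=4
Step 5: PC=4 exec 'ADD D, C'. After: A=0 B=0 C=0 D=-7 ZF=0 PC=5
First time PC=5: B=0

0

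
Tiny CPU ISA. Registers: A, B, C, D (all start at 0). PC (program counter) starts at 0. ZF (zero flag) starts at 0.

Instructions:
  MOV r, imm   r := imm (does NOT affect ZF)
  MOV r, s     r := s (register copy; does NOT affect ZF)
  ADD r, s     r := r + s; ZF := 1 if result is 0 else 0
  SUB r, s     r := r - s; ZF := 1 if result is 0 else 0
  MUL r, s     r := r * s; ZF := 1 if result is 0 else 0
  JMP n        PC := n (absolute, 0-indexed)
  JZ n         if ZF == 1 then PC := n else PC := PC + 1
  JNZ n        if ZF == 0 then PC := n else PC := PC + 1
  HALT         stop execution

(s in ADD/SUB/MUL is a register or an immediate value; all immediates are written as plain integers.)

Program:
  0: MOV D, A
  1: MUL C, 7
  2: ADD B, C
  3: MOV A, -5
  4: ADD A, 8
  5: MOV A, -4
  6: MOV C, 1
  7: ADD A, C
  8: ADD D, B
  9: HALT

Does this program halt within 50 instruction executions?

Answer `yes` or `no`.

Step 1: PC=0 exec 'MOV D, A'. After: A=0 B=0 C=0 D=0 ZF=0 PC=1
Step 2: PC=1 exec 'MUL C, 7'. After: A=0 B=0 C=0 D=0 ZF=1 PC=2
Step 3: PC=2 exec 'ADD B, C'. After: A=0 B=0 C=0 D=0 ZF=1 PC=3
Step 4: PC=3 exec 'MOV A, -5'. After: A=-5 B=0 C=0 D=0 ZF=1 PC=4
Step 5: PC=4 exec 'ADD A, 8'. After: A=3 B=0 C=0 D=0 ZF=0 PC=5
Step 6: PC=5 exec 'MOV A, -4'. After: A=-4 B=0 C=0 D=0 ZF=0 PC=6
Step 7: PC=6 exec 'MOV C, 1'. After: A=-4 B=0 C=1 D=0 ZF=0 PC=7
Step 8: PC=7 exec 'ADD A, C'. After: A=-3 B=0 C=1 D=0 ZF=0 PC=8
Step 9: PC=8 exec 'ADD D, B'. After: A=-3 B=0 C=1 D=0 ZF=1 PC=9
Step 10: PC=9 exec 'HALT'. After: A=-3 B=0 C=1 D=0 ZF=1 PC=9 HALTED

Answer: yes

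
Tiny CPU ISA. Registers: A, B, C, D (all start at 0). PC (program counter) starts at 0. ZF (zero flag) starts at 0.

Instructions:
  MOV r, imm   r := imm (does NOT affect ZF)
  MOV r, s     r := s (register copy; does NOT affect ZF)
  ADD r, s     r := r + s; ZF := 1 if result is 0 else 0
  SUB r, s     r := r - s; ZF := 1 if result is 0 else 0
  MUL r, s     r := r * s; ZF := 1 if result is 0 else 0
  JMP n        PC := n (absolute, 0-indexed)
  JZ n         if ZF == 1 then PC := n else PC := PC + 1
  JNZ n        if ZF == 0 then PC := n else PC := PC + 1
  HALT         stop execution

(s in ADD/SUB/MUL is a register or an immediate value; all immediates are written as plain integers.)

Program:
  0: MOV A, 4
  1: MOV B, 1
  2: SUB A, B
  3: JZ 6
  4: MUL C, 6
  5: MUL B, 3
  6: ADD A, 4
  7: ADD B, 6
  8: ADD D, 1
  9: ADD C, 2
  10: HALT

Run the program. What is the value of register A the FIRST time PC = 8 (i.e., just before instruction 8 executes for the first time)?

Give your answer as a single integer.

Step 1: PC=0 exec 'MOV A, 4'. After: A=4 B=0 C=0 D=0 ZF=0 PC=1
Step 2: PC=1 exec 'MOV B, 1'. After: A=4 B=1 C=0 D=0 ZF=0 PC=2
Step 3: PC=2 exec 'SUB A, B'. After: A=3 B=1 C=0 D=0 ZF=0 PC=3
Step 4: PC=3 exec 'JZ 6'. After: A=3 B=1 C=0 D=0 ZF=0 PC=4
Step 5: PC=4 exec 'MUL C, 6'. After: A=3 B=1 C=0 D=0 ZF=1 PC=5
Step 6: PC=5 exec 'MUL B, 3'. After: A=3 B=3 C=0 D=0 ZF=0 PC=6
Step 7: PC=6 exec 'ADD A, 4'. After: A=7 B=3 C=0 D=0 ZF=0 PC=7
Step 8: PC=7 exec 'ADD B, 6'. After: A=7 B=9 C=0 D=0 ZF=0 PC=8
First time PC=8: A=7

7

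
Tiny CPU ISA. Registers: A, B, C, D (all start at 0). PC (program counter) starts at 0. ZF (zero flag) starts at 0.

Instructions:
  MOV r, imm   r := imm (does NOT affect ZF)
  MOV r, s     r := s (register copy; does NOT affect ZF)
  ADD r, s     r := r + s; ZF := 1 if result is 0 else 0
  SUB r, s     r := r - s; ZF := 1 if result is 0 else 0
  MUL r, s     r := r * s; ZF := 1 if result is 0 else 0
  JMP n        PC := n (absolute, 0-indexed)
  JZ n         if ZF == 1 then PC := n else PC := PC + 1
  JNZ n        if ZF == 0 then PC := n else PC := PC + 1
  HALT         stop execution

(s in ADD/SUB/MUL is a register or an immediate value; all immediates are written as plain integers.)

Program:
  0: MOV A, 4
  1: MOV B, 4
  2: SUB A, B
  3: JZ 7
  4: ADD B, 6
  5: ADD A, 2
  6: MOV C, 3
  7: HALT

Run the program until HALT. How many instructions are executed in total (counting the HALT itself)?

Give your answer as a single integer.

Step 1: PC=0 exec 'MOV A, 4'. After: A=4 B=0 C=0 D=0 ZF=0 PC=1
Step 2: PC=1 exec 'MOV B, 4'. After: A=4 B=4 C=0 D=0 ZF=0 PC=2
Step 3: PC=2 exec 'SUB A, B'. After: A=0 B=4 C=0 D=0 ZF=1 PC=3
Step 4: PC=3 exec 'JZ 7'. After: A=0 B=4 C=0 D=0 ZF=1 PC=7
Step 5: PC=7 exec 'HALT'. After: A=0 B=4 C=0 D=0 ZF=1 PC=7 HALTED
Total instructions executed: 5

Answer: 5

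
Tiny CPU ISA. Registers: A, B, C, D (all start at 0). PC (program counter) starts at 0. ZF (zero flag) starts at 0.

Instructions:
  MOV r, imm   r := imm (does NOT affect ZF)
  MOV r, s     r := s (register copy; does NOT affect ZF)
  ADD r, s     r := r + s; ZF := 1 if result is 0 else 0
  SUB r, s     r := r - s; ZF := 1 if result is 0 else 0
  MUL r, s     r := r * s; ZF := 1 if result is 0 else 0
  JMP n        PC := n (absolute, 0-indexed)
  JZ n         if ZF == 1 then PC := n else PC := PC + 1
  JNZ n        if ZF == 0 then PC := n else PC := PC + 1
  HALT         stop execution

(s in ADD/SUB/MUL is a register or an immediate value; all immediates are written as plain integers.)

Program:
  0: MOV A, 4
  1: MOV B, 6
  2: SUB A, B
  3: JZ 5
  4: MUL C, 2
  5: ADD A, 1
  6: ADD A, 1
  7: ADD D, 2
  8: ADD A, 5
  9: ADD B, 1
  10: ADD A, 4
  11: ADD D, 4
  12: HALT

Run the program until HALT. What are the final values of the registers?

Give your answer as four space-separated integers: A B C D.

Step 1: PC=0 exec 'MOV A, 4'. After: A=4 B=0 C=0 D=0 ZF=0 PC=1
Step 2: PC=1 exec 'MOV B, 6'. After: A=4 B=6 C=0 D=0 ZF=0 PC=2
Step 3: PC=2 exec 'SUB A, B'. After: A=-2 B=6 C=0 D=0 ZF=0 PC=3
Step 4: PC=3 exec 'JZ 5'. After: A=-2 B=6 C=0 D=0 ZF=0 PC=4
Step 5: PC=4 exec 'MUL C, 2'. After: A=-2 B=6 C=0 D=0 ZF=1 PC=5
Step 6: PC=5 exec 'ADD A, 1'. After: A=-1 B=6 C=0 D=0 ZF=0 PC=6
Step 7: PC=6 exec 'ADD A, 1'. After: A=0 B=6 C=0 D=0 ZF=1 PC=7
Step 8: PC=7 exec 'ADD D, 2'. After: A=0 B=6 C=0 D=2 ZF=0 PC=8
Step 9: PC=8 exec 'ADD A, 5'. After: A=5 B=6 C=0 D=2 ZF=0 PC=9
Step 10: PC=9 exec 'ADD B, 1'. After: A=5 B=7 C=0 D=2 ZF=0 PC=10
Step 11: PC=10 exec 'ADD A, 4'. After: A=9 B=7 C=0 D=2 ZF=0 PC=11
Step 12: PC=11 exec 'ADD D, 4'. After: A=9 B=7 C=0 D=6 ZF=0 PC=12
Step 13: PC=12 exec 'HALT'. After: A=9 B=7 C=0 D=6 ZF=0 PC=12 HALTED

Answer: 9 7 0 6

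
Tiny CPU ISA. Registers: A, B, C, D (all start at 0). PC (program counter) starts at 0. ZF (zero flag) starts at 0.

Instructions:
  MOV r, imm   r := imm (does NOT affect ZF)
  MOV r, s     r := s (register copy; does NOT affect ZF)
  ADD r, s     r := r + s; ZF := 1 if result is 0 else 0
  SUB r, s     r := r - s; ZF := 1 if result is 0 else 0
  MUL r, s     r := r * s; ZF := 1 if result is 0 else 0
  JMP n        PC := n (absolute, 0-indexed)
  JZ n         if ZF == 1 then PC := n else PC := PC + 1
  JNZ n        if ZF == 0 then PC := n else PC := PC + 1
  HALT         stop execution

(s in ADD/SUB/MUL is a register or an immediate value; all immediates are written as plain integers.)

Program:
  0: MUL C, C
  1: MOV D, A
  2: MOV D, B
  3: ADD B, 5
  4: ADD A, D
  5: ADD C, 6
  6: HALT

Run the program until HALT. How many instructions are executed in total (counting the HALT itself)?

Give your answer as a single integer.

Answer: 7

Derivation:
Step 1: PC=0 exec 'MUL C, C'. After: A=0 B=0 C=0 D=0 ZF=1 PC=1
Step 2: PC=1 exec 'MOV D, A'. After: A=0 B=0 C=0 D=0 ZF=1 PC=2
Step 3: PC=2 exec 'MOV D, B'. After: A=0 B=0 C=0 D=0 ZF=1 PC=3
Step 4: PC=3 exec 'ADD B, 5'. After: A=0 B=5 C=0 D=0 ZF=0 PC=4
Step 5: PC=4 exec 'ADD A, D'. After: A=0 B=5 C=0 D=0 ZF=1 PC=5
Step 6: PC=5 exec 'ADD C, 6'. After: A=0 B=5 C=6 D=0 ZF=0 PC=6
Step 7: PC=6 exec 'HALT'. After: A=0 B=5 C=6 D=0 ZF=0 PC=6 HALTED
Total instructions executed: 7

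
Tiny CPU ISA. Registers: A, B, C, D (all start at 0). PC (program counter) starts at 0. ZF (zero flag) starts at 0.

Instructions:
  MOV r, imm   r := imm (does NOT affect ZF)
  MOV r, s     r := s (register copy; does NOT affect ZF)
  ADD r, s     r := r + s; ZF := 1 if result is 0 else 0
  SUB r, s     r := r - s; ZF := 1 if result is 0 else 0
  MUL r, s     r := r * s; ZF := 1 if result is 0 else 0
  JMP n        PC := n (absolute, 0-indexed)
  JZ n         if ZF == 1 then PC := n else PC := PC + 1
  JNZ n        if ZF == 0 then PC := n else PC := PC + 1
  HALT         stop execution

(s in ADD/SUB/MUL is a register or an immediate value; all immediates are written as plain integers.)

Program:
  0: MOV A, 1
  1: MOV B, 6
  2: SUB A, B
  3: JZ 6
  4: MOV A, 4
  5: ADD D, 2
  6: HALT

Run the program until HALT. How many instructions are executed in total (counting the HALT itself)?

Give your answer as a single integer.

Step 1: PC=0 exec 'MOV A, 1'. After: A=1 B=0 C=0 D=0 ZF=0 PC=1
Step 2: PC=1 exec 'MOV B, 6'. After: A=1 B=6 C=0 D=0 ZF=0 PC=2
Step 3: PC=2 exec 'SUB A, B'. After: A=-5 B=6 C=0 D=0 ZF=0 PC=3
Step 4: PC=3 exec 'JZ 6'. After: A=-5 B=6 C=0 D=0 ZF=0 PC=4
Step 5: PC=4 exec 'MOV A, 4'. After: A=4 B=6 C=0 D=0 ZF=0 PC=5
Step 6: PC=5 exec 'ADD D, 2'. After: A=4 B=6 C=0 D=2 ZF=0 PC=6
Step 7: PC=6 exec 'HALT'. After: A=4 B=6 C=0 D=2 ZF=0 PC=6 HALTED
Total instructions executed: 7

Answer: 7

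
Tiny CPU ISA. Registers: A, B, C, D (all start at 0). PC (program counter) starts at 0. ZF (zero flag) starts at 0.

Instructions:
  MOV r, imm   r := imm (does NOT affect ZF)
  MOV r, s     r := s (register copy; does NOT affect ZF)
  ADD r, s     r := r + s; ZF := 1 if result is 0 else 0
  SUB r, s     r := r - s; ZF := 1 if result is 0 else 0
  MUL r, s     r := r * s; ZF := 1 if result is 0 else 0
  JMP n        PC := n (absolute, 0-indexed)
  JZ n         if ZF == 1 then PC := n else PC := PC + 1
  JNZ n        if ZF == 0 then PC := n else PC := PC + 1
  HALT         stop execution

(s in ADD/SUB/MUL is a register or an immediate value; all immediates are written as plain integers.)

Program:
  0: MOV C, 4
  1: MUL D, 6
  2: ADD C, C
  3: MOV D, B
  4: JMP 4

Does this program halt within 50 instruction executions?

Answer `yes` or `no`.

Answer: no

Derivation:
Step 1: PC=0 exec 'MOV C, 4'. After: A=0 B=0 C=4 D=0 ZF=0 PC=1
Step 2: PC=1 exec 'MUL D, 6'. After: A=0 B=0 C=4 D=0 ZF=1 PC=2
Step 3: PC=2 exec 'ADD C, C'. After: A=0 B=0 C=8 D=0 ZF=0 PC=3
Step 4: PC=3 exec 'MOV D, B'. After: A=0 B=0 C=8 D=0 ZF=0 PC=4
Step 5: PC=4 exec 'JMP 4'. After: A=0 B=0 C=8 D=0 ZF=0 PC=4
State after step 5 equals state after step 4: the program is in a cycle of length 1 and will never halt.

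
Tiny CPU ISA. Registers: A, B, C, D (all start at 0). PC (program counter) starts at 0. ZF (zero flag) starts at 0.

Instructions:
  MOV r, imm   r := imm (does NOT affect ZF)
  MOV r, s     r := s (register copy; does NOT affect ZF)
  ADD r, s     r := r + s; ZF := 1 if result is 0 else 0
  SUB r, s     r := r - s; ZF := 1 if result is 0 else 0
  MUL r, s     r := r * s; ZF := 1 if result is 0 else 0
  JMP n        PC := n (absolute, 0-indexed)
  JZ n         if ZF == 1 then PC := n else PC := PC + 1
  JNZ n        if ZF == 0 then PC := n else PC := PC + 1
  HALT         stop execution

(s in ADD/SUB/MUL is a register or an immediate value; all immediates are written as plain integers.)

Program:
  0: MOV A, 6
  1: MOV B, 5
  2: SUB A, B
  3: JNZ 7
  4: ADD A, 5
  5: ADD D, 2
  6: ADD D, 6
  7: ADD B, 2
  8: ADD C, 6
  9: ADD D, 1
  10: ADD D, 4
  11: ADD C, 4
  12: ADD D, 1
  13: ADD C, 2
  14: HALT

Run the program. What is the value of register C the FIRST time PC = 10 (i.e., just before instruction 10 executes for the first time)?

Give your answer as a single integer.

Step 1: PC=0 exec 'MOV A, 6'. After: A=6 B=0 C=0 D=0 ZF=0 PC=1
Step 2: PC=1 exec 'MOV B, 5'. After: A=6 B=5 C=0 D=0 ZF=0 PC=2
Step 3: PC=2 exec 'SUB A, B'. After: A=1 B=5 C=0 D=0 ZF=0 PC=3
Step 4: PC=3 exec 'JNZ 7'. After: A=1 B=5 C=0 D=0 ZF=0 PC=7
Step 5: PC=7 exec 'ADD B, 2'. After: A=1 B=7 C=0 D=0 ZF=0 PC=8
Step 6: PC=8 exec 'ADD C, 6'. After: A=1 B=7 C=6 D=0 ZF=0 PC=9
Step 7: PC=9 exec 'ADD D, 1'. After: A=1 B=7 C=6 D=1 ZF=0 PC=10
First time PC=10: C=6

6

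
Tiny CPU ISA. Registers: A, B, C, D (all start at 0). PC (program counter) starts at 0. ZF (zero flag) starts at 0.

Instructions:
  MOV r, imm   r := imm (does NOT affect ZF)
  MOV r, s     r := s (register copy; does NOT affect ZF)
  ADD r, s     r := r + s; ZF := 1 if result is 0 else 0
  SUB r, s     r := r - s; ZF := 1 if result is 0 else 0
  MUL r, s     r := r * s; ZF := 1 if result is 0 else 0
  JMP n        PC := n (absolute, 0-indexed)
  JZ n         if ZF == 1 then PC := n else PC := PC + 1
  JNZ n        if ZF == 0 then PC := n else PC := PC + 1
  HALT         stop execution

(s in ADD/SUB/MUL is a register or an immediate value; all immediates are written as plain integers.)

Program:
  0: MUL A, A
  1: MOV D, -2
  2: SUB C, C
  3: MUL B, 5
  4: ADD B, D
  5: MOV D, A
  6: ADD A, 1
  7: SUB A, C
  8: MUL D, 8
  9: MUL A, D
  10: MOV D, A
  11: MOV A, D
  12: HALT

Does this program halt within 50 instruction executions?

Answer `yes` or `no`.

Step 1: PC=0 exec 'MUL A, A'. After: A=0 B=0 C=0 D=0 ZF=1 PC=1
Step 2: PC=1 exec 'MOV D, -2'. After: A=0 B=0 C=0 D=-2 ZF=1 PC=2
Step 3: PC=2 exec 'SUB C, C'. After: A=0 B=0 C=0 D=-2 ZF=1 PC=3
Step 4: PC=3 exec 'MUL B, 5'. After: A=0 B=0 C=0 D=-2 ZF=1 PC=4
Step 5: PC=4 exec 'ADD B, D'. After: A=0 B=-2 C=0 D=-2 ZF=0 PC=5
Step 6: PC=5 exec 'MOV D, A'. After: A=0 B=-2 C=0 D=0 ZF=0 PC=6
Step 7: PC=6 exec 'ADD A, 1'. After: A=1 B=-2 C=0 D=0 ZF=0 PC=7
Step 8: PC=7 exec 'SUB A, C'. After: A=1 B=-2 C=0 D=0 ZF=0 PC=8
Step 9: PC=8 exec 'MUL D, 8'. After: A=1 B=-2 C=0 D=0 ZF=1 PC=9
Step 10: PC=9 exec 'MUL A, D'. After: A=0 B=-2 C=0 D=0 ZF=1 PC=10
Step 11: PC=10 exec 'MOV D, A'. After: A=0 B=-2 C=0 D=0 ZF=1 PC=11
Step 12: PC=11 exec 'MOV A, D'. After: A=0 B=-2 C=0 D=0 ZF=1 PC=12
Step 13: PC=12 exec 'HALT'. After: A=0 B=-2 C=0 D=0 ZF=1 PC=12 HALTED

Answer: yes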